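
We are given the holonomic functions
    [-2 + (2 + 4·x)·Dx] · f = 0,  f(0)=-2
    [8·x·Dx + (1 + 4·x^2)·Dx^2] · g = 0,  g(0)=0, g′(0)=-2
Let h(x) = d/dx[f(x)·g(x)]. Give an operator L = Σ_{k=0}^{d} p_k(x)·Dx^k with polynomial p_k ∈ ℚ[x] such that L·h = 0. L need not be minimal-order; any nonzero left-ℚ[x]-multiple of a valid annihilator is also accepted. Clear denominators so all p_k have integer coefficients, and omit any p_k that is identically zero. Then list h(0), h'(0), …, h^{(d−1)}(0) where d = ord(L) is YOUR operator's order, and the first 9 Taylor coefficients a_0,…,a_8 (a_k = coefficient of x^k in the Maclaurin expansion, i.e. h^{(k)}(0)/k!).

f: a_k = -2, -2, 1, -1, 5/4, -7/4, 21/8, -33/8, 429/64, …
g: a_k = 0, -2, 0, 8/3, 0, -32/5, 0, 128/7, 0, …
h₀=f·g: eliminate ⇒ L₀, order ≤ 1·2.
Differentiate: ansatz ord ≤ ord L₀ ⇒ L.
L = (5 + 80·x + 8·x^2 - 192·x^3 - 48·x^4) + (14 + 84·x + 144·x^2 - 224·x^3 - 672·x^4 - 192·x^5)·Dx + (3 + 4·x - 12·x^2 - 32·x^3 - 112·x^4 - 192·x^5 - 64·x^6)·Dx^2  (order 2).
h: a_k = 4, 8, -22, -40/3, 389/6, 409/5, -18853/60, -22334/105, 237197/224, …
ICs: h(0) = 4, h′(0) = 8.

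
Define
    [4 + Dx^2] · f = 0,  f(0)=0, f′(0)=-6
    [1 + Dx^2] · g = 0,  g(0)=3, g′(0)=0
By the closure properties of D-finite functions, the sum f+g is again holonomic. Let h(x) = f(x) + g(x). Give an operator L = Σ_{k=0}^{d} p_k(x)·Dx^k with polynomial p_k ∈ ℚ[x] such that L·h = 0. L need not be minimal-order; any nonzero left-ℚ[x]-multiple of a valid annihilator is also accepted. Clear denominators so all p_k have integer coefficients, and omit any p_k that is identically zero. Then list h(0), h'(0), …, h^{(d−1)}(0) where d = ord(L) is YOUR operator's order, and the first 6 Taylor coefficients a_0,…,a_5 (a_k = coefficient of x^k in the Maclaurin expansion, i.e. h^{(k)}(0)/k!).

f: a_k = 0, -6, 0, 4, 0, -4/5, …
g: a_k = 3, 0, -3/2, 0, 1/8, 0, …
h₀=f+g: left-lcm gives L₀, ord ≤ 4.
L = 4 + 5·Dx^2 + Dx^4  (order 4).
h: a_k = 3, -6, -3/2, 4, 1/8, -4/5, …
ICs: h(0) = 3, h′(0) = -6, h′′(0) = -3, h′′′(0) = 24.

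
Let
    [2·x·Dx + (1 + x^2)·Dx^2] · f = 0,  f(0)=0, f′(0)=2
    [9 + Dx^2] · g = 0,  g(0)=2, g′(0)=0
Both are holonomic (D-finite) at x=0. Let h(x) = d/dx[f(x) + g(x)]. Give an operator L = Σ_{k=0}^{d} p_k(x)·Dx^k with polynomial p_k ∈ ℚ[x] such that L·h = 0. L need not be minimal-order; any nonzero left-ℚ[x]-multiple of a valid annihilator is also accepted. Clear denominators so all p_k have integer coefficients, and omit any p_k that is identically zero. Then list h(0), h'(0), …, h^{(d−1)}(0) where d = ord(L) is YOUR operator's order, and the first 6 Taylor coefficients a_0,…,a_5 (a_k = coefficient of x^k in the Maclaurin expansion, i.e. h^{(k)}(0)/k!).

L = (-54·x + 540·x^3 + 162·x^5) + (63 + 279·x^2 + 297·x^4 + 81·x^6)·Dx + (-6·x + 60·x^3 + 18·x^5)·Dx^2 + (7 + 31·x^2 + 33·x^4 + 9·x^6)·Dx^3  (order 3).
h: a_k = 2, -18, -2, 27, 2, -243/20, …
ICs: h(0) = 2, h′(0) = -18, h′′(0) = -4.

f: a_k = 0, 2, 0, -2/3, 0, 2/5, …
g: a_k = 2, 0, -9, 0, 27/4, 0, …
Sum ⇒ L₀ = lclm(L_f,L_g) in ℚ(x)⟨Dx⟩.
Differentiate: ansatz ord ≤ ord L₀ ⇒ L.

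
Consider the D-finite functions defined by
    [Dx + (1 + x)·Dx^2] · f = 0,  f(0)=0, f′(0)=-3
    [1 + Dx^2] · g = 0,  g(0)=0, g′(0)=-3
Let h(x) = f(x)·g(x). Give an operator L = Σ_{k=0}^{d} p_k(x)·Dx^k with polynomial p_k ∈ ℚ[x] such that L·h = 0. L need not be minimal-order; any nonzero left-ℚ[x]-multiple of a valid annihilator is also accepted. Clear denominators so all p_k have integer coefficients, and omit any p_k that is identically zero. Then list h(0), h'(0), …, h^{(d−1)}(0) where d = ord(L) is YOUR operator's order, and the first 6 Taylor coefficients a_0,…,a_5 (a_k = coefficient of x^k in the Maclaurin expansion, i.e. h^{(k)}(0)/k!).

f: a_k = 0, -3, 3/2, -1, 3/4, -3/5, …
g: a_k = 0, -3, 0, 1/2, 0, -1/40, …
h₀=f·g: eliminate ⇒ L₀, order ≤ 2·2.
L = (-3 + 6·x + 19·x^2 + 16·x^3 + 4·x^4) + (4 + 20·x + 24·x^2 + 8·x^3)·Dx + (20·x + 42·x^2 + 32·x^3 + 8·x^4)·Dx^2 + (4 + 20·x + 24·x^2 + 8·x^3)·Dx^3 + (3 + 14·x + 23·x^2 + 16·x^3 + 4·x^4)·Dx^4  (order 4).
h: a_k = 0, 0, 9, -9/2, 3/2, -3/2, …
ICs: h(0) = 0, h′(0) = 0, h′′(0) = 18, h′′′(0) = -27.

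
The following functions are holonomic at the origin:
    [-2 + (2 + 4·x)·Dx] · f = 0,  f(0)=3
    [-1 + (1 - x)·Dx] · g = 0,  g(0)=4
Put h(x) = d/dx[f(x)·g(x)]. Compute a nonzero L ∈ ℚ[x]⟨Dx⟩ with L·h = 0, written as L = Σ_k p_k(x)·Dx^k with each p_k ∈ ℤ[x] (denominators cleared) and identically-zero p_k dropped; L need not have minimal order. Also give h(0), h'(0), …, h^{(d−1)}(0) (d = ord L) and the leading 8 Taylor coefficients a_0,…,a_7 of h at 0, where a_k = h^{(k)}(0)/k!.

f: a_k = 3, 3, -3/2, 3/2, -15/8, 21/8, -63/16, 99/16, …
g: a_k = 4, 4, 4, 4, 4, 4, 4, 4, …
Sym-product of L_f,L_g gives L₀ (≤ ord 1).
h₀' ⇒ L via d/dx closure of L₀.
L = (3 + 12·x + 3·x^2) + (-2 - 3·x + 3·x^2 + 2·x^3)·Dx  (order 1).
h: a_k = 24, 36, 72, 66, 135, 135/2, 252, -135/4, …
ICs: h(0) = 24.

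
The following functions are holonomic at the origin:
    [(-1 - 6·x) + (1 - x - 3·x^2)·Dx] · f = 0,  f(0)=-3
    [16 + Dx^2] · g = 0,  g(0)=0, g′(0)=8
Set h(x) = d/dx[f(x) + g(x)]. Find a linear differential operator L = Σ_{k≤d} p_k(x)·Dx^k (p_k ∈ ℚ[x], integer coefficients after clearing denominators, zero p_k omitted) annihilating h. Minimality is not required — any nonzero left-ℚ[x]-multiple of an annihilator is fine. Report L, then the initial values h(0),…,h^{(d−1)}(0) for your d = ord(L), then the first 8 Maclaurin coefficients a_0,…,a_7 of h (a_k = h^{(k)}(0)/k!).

f: a_k = -3, -3, -12, -21, -57, -120, -291, -651, …
g: a_k = 0, 8, 0, -64/3, 0, 256/15, 0, -2048/315, …
L₀ := lclm(L_f,L_g); ord L₀ ≤ 1+2.
Derive L from L₀ (diff closure).
L = (4672 + 20416·x + 66304·x^2 + 32640·x^3 + 66240·x^4 + 62208·x^5 + 62208·x^6) + (-464 - 2352·x + 3792·x^2 + 6752·x^3 - 2400·x^4 + 5184·x^5 + 24192·x^6 + 20736·x^7)·Dx + (292 + 1276·x + 4144·x^2 + 2040·x^3 + 4140·x^4 + 3888·x^5 + 3888·x^6)·Dx^2 + (-29 - 147·x + 237·x^2 + 422·x^3 - 150·x^4 + 324·x^5 + 1512·x^6 + 1296·x^7)·Dx^3  (order 3).
h: a_k = 5, -24, -127, -228, -1544/3, -1746, -207113/45, -12192, …
ICs: h(0) = 5, h′(0) = -24, h′′(0) = -254.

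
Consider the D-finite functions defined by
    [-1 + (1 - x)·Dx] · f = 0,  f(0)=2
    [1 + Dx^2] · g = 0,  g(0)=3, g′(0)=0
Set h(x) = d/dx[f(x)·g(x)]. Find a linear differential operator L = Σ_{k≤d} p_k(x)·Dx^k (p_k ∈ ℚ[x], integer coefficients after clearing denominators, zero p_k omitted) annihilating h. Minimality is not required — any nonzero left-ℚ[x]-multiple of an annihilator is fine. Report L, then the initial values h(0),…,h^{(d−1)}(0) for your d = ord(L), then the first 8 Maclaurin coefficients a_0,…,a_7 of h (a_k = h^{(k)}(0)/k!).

L = (-1 - 2·x + x^2) + (-2 + 2·x)·Dx + (1 - 2·x + x^2)·Dx^2  (order 2).
h: a_k = 6, 6, 9, 13, 65/4, 389/20, 2723/120, 4357/168, …
ICs: h(0) = 6, h′(0) = 6.

f: a_k = 2, 2, 2, 2, 2, 2, 2, 2, …
g: a_k = 3, 0, -3/2, 0, 1/8, 0, -1/240, 0, …
L₀ := L_f ⊗_s L_g (sym. prod.), ord ≤ 2.
Derive L from L₀ (diff closure).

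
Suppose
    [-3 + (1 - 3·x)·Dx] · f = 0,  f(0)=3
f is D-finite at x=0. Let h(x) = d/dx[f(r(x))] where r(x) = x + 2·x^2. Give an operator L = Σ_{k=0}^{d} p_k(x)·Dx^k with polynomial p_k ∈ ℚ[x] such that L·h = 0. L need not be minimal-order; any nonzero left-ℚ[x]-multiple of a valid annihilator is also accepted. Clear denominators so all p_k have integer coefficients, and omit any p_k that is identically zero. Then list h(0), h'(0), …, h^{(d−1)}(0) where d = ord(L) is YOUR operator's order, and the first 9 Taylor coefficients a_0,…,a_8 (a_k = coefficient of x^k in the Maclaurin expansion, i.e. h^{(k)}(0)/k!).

L = (10 + 36·x + 72·x^2) + (-1 - x + 18·x^2 + 24·x^3)·Dx  (order 1).
h: a_k = 9, 90, 567, 3348, 18225, 95742, 488187, 2439720, 12000069, …
ICs: h(0) = 9.

f: a_k = 3, 9, 27, 81, 243, 729, 2187, 6561, 19683, …
Change of var in L_f (x↦r) gives L₀.
Derive L from L₀ (diff closure).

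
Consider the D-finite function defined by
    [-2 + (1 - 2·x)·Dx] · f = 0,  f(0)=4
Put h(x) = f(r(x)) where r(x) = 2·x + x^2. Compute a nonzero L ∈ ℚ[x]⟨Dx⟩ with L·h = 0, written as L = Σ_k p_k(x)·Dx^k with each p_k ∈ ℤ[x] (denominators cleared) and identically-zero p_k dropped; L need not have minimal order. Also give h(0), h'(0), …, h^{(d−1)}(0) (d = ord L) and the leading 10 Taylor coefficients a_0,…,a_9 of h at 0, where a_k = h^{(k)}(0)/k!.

L = (4 + 4·x) + (-1 + 4·x + 2·x^2)·Dx  (order 1).
h: a_k = 4, 16, 72, 320, 1424, 6336, 28192, 125440, 558144, 2483456, …
ICs: h(0) = 4.

f: a_k = 4, 8, 16, 32, 64, 128, 256, 512, 1024, 2048, …
L₀ from L_f via x↦r, Dx↦r'^{-1}Dx.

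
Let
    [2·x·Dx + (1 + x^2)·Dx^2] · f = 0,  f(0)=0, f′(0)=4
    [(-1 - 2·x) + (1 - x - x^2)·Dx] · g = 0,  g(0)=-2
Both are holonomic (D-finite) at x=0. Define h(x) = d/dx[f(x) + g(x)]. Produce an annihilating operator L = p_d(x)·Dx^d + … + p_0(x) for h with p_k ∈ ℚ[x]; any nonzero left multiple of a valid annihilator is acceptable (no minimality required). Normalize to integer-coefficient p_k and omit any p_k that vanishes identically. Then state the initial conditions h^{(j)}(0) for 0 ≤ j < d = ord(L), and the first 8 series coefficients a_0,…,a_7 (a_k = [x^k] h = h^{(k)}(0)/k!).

f: a_k = 0, 4, 0, -4/3, 0, 4/5, 0, -4/7, …
g: a_k = -2, -2, -4, -6, -10, -16, -26, -42, …
f+g: L₀ = lclm(L_f,L_g), ord ≤ 2+1.
h₀' ⇒ L via d/dx closure of L₀.
L = (4 - 16·x - 64·x^2 - 72·x^3 - 66·x^4 - 6·x^6) + (-10 - 24·x - 28·x^2 - 60·x^3 - 65·x^4 - 50·x^5 - 3·x^6 - 6·x^7)·Dx + (2 + 2·x + 2·x^2 - 8·x^3 - 5·x^4 - 11·x^5 - 6·x^6 - x^7 - x^8)·Dx^2  (order 2).
h: a_k = 2, -8, -22, -40, -76, -156, -298, -544, …
ICs: h(0) = 2, h′(0) = -8.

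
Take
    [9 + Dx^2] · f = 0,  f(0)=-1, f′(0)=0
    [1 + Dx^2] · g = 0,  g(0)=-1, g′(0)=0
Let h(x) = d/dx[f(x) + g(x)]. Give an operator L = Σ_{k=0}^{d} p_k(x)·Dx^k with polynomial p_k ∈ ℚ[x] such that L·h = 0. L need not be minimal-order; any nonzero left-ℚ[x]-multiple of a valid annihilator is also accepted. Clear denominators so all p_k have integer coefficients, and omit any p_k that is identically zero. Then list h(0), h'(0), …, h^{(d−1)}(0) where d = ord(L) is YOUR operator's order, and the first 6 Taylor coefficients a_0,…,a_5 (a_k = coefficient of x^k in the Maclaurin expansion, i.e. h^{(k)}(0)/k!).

L = 9 + 10·Dx^2 + Dx^4  (order 4).
h: a_k = 0, 10, 0, -41/3, 0, 73/12, …
ICs: h(0) = 0, h′(0) = 10, h′′(0) = 0, h′′′(0) = -82.

f: a_k = -1, 0, 9/2, 0, -27/8, 0, …
g: a_k = -1, 0, 1/2, 0, -1/24, 0, …
h₀=f+g: left-lcm gives L₀, ord ≤ 4.
Differentiate: ansatz ord ≤ ord L₀ ⇒ L.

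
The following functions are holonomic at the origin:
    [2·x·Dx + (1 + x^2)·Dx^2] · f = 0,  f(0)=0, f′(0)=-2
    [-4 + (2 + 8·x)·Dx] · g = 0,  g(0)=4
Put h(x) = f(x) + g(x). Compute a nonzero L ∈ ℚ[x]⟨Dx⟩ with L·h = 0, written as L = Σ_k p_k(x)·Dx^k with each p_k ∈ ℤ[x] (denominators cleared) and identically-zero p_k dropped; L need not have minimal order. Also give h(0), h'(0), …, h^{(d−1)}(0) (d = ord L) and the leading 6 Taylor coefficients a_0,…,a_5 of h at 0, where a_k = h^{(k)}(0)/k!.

L = (-4 - 40·x + 12·x^2 + 24·x^3)·Dx + (-14 - 16·x - 50·x^2 + 48·x^3 + 84·x^4)·Dx^2 + (-2 - 6·x + 12·x^2 + 18·x^3 + 14·x^4 + 24·x^5)·Dx^3  (order 3).
h: a_k = 4, 6, -8, 50/3, -40, 558/5, …
ICs: h(0) = 4, h′(0) = 6, h′′(0) = -16.

f: a_k = 0, -2, 0, 2/3, 0, -2/5, …
g: a_k = 4, 8, -8, 16, -40, 112, …
h₀=f+g: left-lcm gives L₀, ord ≤ 3.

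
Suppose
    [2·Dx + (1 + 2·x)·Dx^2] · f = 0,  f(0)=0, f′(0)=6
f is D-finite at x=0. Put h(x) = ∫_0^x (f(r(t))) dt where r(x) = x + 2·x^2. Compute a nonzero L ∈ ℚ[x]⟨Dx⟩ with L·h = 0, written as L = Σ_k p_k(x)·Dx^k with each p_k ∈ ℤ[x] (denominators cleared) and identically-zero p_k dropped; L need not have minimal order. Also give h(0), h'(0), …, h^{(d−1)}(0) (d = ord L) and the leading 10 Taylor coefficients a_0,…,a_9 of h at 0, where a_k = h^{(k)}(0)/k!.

L = (-2 + 8·x + 16·x^2)·Dx^2 + (1 + 6·x + 12·x^2 + 16·x^3)·Dx^3  (order 3).
h: a_k = 0, 0, 3, 2, -4, 12/5, 16/5, -64/7, 48/7, 32/3, …
ICs: h(0) = 0, h′(0) = 0, h′′(0) = 6.

f: a_k = 0, 6, -6, 8, -12, 96/5, -32, 384/7, -96, 512/3, …
Substitute x→r, Dx→(1/r')Dx; clear ⇒ L₀.
h=∫₀ˣh₀: take L = L₀·Dx.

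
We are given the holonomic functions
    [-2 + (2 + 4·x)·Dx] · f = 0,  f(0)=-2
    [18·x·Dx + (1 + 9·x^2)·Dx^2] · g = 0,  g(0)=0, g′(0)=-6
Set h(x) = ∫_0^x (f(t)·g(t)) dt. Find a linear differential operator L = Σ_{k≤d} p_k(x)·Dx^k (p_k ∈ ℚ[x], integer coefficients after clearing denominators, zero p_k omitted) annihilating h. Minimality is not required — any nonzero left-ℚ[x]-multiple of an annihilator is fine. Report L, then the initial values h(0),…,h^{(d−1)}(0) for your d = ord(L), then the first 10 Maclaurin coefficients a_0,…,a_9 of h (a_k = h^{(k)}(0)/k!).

L = (3 - 18·x - 9·x^2)·Dx + (-2 + 14·x + 54·x^2 + 36·x^3)·Dx^2 + (1 + 4·x + 13·x^2 + 36·x^3 + 36·x^4)·Dx^3  (order 3).
h: a_k = 0, 0, 6, 4, -21/2, -6, 683/20, 267/10, -187623/1120, -18033/140, …
ICs: h(0) = 0, h′(0) = 0, h′′(0) = 12.

f: a_k = -2, -2, 1, -1, 5/4, -7/4, 21/8, -33/8, 429/64, -715/64, …
g: a_k = 0, -6, 0, 18, 0, -486/5, 0, 4374/7, 0, -4374, …
f·g: L₀ = L_f ⊗_s L_g, ord ≤ 1·2.
∫: right-multiply L₀ by Dx.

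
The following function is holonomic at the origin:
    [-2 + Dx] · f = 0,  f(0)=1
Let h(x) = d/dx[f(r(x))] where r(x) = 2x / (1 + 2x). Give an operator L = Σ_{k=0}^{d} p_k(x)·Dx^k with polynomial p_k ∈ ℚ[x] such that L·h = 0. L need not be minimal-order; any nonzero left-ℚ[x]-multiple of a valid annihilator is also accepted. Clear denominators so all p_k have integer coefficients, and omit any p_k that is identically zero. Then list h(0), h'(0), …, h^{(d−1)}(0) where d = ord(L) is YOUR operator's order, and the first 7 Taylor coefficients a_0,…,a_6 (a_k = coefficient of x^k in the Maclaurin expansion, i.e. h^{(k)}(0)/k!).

f: a_k = 1, 2, 2, 4/3, 2/3, 4/15, 4/45, …
Change of var in L_f (x↦r) gives L₀.
Derive L from L₀ (diff closure).
L = -8·x + (-1 - 4·x - 4·x^2)·Dx  (order 1).
h: a_k = 4, 0, -16, 128/3, -64, 512/15, 1280/9, …
ICs: h(0) = 4.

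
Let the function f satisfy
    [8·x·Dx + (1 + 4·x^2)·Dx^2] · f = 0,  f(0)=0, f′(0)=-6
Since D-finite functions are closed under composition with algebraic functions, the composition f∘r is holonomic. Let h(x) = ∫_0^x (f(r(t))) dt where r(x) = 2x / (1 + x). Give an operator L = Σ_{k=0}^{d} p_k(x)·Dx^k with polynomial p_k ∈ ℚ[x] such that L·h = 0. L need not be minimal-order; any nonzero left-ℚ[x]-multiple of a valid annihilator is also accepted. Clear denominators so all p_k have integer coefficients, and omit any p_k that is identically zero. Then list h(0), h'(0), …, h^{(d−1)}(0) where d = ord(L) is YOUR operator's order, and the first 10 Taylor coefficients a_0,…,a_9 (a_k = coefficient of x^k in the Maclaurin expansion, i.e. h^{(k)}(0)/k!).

f: a_k = 0, -6, 0, 8, 0, -96/5, 0, 384/7, 0, -512/3, …
L₀ from L_f via x↦r, Dx↦r'^{-1}Dx.
h=∫₀ˣh₀: take L = L₀·Dx.
L = (2 + 34·x)·Dx^2 + (1 + 2·x + 17·x^2)·Dx^3  (order 3).
h: a_k = 0, 0, -6, 4, 13, -36, -202/5, 2444/7, -2181/14, -3220, …
ICs: h(0) = 0, h′(0) = 0, h′′(0) = -12.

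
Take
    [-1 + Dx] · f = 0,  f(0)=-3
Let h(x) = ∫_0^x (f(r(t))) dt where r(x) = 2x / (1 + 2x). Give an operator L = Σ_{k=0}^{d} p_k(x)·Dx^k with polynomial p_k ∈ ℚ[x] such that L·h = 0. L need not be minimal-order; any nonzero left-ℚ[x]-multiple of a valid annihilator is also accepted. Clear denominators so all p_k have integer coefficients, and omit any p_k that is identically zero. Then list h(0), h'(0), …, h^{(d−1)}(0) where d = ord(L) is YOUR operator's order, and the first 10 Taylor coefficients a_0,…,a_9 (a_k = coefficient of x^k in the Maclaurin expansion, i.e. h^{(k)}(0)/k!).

L = -2·Dx + (1 + 4·x + 4·x^2)·Dx^2  (order 2).
h: a_k = 0, -3, -3, 2, -1, -2/5, 38/15, -604/105, 1091/105, -15682/945, …
ICs: h(0) = 0, h′(0) = -3.

f: a_k = -3, -3, -3/2, -1/2, -1/8, -1/40, -1/240, -1/1680, -1/13440, -1/120960, …
Change of var in L_f (x↦r) gives L₀.
h=∫h₀ ⇒ L = L₀·Dx.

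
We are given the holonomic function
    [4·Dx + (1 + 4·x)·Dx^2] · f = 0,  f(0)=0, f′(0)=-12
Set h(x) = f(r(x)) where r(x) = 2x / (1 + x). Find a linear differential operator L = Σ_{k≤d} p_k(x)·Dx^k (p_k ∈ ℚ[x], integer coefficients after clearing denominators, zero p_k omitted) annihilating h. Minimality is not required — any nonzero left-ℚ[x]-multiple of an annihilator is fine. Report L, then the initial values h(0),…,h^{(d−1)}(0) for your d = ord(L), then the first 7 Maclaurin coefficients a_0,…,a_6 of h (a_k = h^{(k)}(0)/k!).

f: a_k = 0, -12, 24, -64, 192, -3072/5, 2048, …
Change of var in L_f (x↦r) gives L₀.
L = (10 + 18·x)·Dx + (1 + 10·x + 9·x^2)·Dx^2  (order 2).
h: a_k = 0, -24, 120, -728, 4920, -177144/5, 265720, …
ICs: h(0) = 0, h′(0) = -24.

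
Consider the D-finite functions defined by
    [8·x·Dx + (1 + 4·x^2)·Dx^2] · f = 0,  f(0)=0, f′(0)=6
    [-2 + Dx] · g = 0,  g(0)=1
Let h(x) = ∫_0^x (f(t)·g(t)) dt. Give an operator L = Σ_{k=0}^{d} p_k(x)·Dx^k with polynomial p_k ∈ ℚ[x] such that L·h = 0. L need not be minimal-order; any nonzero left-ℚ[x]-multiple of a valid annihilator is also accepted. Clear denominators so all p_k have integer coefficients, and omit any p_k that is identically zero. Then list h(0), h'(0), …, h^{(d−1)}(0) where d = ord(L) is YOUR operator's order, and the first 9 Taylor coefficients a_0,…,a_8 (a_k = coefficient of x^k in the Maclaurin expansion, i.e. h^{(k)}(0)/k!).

f: a_k = 0, 6, 0, -8, 0, 96/5, 0, -384/7, 0, …
g: a_k = 1, 2, 2, 4/3, 2/3, 4/15, 4/45, 8/315, 2/315, …
f·g: L₀ = L_f ⊗_s L_g, ord ≤ 2·1.
h=∫₀ˣh₀: take L = L₀·Dx.
L = (4 - 16·x + 16·x^2)·Dx + (-4 + 8·x - 16·x^2)·Dx^2 + (1 + 4·x^2)·Dx^3  (order 3).
h: a_k = 0, 0, 3, 4, 1, -8/5, 6/5, 88/21, -93/35, …
ICs: h(0) = 0, h′(0) = 0, h′′(0) = 6.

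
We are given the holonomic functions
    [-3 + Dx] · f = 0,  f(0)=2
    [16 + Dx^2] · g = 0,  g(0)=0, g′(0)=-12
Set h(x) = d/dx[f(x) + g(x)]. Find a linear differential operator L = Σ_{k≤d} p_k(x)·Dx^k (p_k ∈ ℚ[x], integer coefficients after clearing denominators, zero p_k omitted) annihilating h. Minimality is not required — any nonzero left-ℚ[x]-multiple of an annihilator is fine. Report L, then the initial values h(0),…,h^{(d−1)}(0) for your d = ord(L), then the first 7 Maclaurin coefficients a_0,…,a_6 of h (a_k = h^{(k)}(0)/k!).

f: a_k = 2, 6, 9, 9, 27/4, 81/20, 81/40, …
g: a_k = 0, -12, 0, 32, 0, -128/5, 0, …
L₀ := lclm(L_f,L_g); ord L₀ ≤ 1+2.
Derive L from L₀ (diff closure).
L = 48 - 16·Dx + 3·Dx^2 - Dx^3  (order 3).
h: a_k = -6, 18, 123, 27, -431/4, 243/20, 8921/120, …
ICs: h(0) = -6, h′(0) = 18, h′′(0) = 246.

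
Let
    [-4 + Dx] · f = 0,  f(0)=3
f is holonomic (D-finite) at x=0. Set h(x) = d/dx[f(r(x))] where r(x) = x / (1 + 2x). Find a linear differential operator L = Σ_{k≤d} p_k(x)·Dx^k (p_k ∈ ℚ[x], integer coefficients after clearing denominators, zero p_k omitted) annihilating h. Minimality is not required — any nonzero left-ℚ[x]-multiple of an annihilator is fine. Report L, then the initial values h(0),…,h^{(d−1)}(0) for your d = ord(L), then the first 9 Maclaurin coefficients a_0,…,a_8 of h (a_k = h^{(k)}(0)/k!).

L = -8·x + (-1 - 4·x - 4·x^2)·Dx  (order 1).
h: a_k = 12, 0, -48, 128, -192, 512/5, 1280/3, -65536/35, 72704/15, …
ICs: h(0) = 12.

f: a_k = 3, 12, 24, 32, 32, 128/5, 256/15, 1024/105, 512/105, …
L₀ from L_f via x↦r, Dx↦r'^{-1}Dx.
Derive L from L₀ (diff closure).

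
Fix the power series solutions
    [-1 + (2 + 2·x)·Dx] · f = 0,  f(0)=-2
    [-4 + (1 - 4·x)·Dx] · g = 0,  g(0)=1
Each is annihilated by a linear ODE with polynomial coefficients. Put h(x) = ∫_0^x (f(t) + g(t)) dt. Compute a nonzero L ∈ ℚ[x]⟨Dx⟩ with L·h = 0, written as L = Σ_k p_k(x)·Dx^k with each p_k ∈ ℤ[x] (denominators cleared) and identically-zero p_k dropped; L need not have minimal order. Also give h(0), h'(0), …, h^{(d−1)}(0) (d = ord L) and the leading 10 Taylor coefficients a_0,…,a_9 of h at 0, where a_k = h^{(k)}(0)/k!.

f: a_k = -2, -1, 1/4, -1/8, 5/64, -7/128, 21/512, -33/1024, 429/16384, -715/32768, …
g: a_k = 1, 4, 16, 64, 256, 1024, 4096, 16384, 65536, 262144, …
f+g: L₀ = lclm(L_f,L_g), ord ≤ 1+1.
h=∫₀ˣh₀: take L = L₀·Dx.
L = (68 + 48·x)·Dx + (-129 - 248·x - 144·x^2)·Dx^2 + (14 - 18·x - 128·x^2 - 96·x^3)·Dx^3  (order 3).
h: a_k = 0, -1, 3/2, 65/12, 511/32, 16389/320, 131065/768, 2097173/3584, 16777183/8192, 1073742253/147456, …
ICs: h(0) = 0, h′(0) = -1, h′′(0) = 3.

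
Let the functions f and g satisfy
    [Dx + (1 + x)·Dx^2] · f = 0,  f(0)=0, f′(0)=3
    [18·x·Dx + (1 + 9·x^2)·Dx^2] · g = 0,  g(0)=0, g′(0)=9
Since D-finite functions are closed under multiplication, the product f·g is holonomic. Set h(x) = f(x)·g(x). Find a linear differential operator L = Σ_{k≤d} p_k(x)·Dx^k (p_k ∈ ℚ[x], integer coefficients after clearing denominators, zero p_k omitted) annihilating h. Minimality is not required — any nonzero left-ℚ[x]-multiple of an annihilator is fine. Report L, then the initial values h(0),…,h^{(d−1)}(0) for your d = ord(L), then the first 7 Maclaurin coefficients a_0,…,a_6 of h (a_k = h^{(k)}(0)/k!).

L = (1368 + 2700·x + 37584·x^2 + 95580·x^3 + 87480·x^4 + 37908·x^5 + 26244·x^7)·Dx + (1298 + 9180·x + 54612·x^2 + 194724·x^3 + 324000·x^4 + 271188·x^5 + 102060·x^6 + 78732·x^7 + 91854·x^8)·Dx^2 + (76 + 2848·x + 12096·x^2 + 43992·x^3 + 117288·x^4 + 173016·x^5 + 139968·x^6 + 75816·x^7 + 78732·x^8 + 52488·x^9)·Dx^3 + (37 + 146·x + 901·x^2 + 2808·x^3 + 7362·x^4 + 15228·x^5 + 21546·x^6 + 17496·x^7 + 12393·x^8 + 13122·x^9 + 6561·x^10)·Dx^4  (order 4).
h: a_k = 0, 0, 27, -27/2, -72, 135/4, 2079/5, …
ICs: h(0) = 0, h′(0) = 0, h′′(0) = 54, h′′′(0) = -81.

f: a_k = 0, 3, -3/2, 1, -3/4, 3/5, -1/2, …
g: a_k = 0, 9, 0, -27, 0, 729/5, 0, …
Product ⇒ symmetric product L₀, ord ≤ 4.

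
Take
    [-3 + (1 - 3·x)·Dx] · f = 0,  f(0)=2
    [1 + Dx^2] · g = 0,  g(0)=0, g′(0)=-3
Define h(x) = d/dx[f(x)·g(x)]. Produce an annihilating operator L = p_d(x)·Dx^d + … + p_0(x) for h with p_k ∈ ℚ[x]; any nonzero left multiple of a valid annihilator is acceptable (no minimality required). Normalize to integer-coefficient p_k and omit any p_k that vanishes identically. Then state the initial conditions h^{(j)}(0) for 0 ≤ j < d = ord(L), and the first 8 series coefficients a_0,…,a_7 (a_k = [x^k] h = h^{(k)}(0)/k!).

L = (-17 - 6·x + 9·x^2) + (-6 + 18·x)·Dx + (1 - 6·x + 9·x^2)·Dx^2  (order 2).
h: a_k = -6, -36, -159, -636, -9541/4, -85869/10, -3606497/120, -3606497/35, …
ICs: h(0) = -6, h′(0) = -36.

f: a_k = 2, 6, 18, 54, 162, 486, 1458, 4374, …
g: a_k = 0, -3, 0, 1/2, 0, -1/40, 0, 1/1680, …
f·g: L₀ = L_f ⊗_s L_g, ord ≤ 1·2.
h=h₀': d/dx-closure on L₀ ⇒ L.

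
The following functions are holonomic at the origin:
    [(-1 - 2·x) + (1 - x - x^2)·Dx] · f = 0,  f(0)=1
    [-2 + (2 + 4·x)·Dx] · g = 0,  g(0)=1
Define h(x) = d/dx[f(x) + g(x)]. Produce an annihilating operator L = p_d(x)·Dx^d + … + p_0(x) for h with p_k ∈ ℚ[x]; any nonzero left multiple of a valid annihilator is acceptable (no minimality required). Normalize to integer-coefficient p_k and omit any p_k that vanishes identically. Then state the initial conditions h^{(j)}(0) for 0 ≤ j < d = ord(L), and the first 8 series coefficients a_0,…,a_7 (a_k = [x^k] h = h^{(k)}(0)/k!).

L = (-6 - 18·x - 24·x^2 - 12·x^3 - 6·x^4) + (-3 - 24·x - 63·x^2 - 72·x^3 - 45·x^4 - 18·x^5)·Dx + (1 + 4·x + 3·x^2 - 6·x^3 - 13·x^4 - 12·x^5 - 4·x^6)·Dx^2  (order 2).
h: a_k = 2, 3, 21/2, 35/2, 355/8, 561/8, 2583/16, 3923/16, …
ICs: h(0) = 2, h′(0) = 3.

f: a_k = 1, 1, 2, 3, 5, 8, 13, 21, …
g: a_k = 1, 1, -1/2, 1/2, -5/8, 7/8, -21/16, 33/16, …
Sum ⇒ L₀ = lclm(L_f,L_g) in ℚ(x)⟨Dx⟩.
Derive L from L₀ (diff closure).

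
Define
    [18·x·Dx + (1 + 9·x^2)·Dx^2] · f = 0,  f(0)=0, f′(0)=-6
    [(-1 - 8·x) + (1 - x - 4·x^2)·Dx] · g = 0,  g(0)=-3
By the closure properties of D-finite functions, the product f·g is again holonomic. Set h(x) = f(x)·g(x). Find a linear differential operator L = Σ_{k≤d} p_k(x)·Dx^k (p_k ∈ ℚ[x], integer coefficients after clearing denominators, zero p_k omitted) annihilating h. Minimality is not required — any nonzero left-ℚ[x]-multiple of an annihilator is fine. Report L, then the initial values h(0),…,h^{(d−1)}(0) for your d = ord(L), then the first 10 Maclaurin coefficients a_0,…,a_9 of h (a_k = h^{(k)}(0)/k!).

f: a_k = 0, -6, 0, 18, 0, -486/5, 0, 4374/7, 0, -4374, …
g: a_k = -3, -3, -15, -27, -87, -195, -543, -1323, -3495, -8787, …
h₀=f·g: eliminate ⇒ L₀, order ≤ 2·1.
L = (8 + 18·x + 216·x^2) + (2 - 2·x + 36·x^2 + 216·x^3)·Dx + (-1 + x - 5·x^2 + 9·x^3 + 36·x^4)·Dx^2  (order 2).
h: a_k = 0, 18, 18, 36, 108, 2718/5, 4878/5, 8928/7, 181224/35, 819054/35, …
ICs: h(0) = 0, h′(0) = 18.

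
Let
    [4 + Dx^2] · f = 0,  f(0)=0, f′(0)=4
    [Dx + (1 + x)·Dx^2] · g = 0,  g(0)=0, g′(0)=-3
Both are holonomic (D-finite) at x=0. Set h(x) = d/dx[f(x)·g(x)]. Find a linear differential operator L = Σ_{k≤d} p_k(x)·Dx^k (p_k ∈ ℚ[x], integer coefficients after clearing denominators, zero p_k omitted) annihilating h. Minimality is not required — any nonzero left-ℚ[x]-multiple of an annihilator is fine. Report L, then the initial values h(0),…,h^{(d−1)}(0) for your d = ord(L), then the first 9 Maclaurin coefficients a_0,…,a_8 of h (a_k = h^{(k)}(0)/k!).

f: a_k = 0, 4, 0, -8/3, 0, 8/15, 0, -16/315, 0, …
g: a_k = 0, -3, 3/2, -1, 3/4, -3/5, 1/2, -3/7, 3/8, …
f·g: L₀ = L_f ⊗_s L_g, ord ≤ 2·2.
Derive L from L₀ (diff closure).
L = (-56 + 896·x + 4416·x^2 + 8064·x^3 + 7136·x^4 + 3072·x^5 + 512·x^6) + (72 + 776·x + 2080·x^2 + 2400·x^3 + 1280·x^4 + 256·x^5)·Dx + (70 + 824·x + 2780·x^2 + 4416·x^3 + 3664·x^4 + 1536·x^5 + 256·x^6)·Dx^2 + (18 + 194·x + 520·x^2 + 600·x^3 + 320·x^4 + 64·x^5)·Dx^3 + (21 + 150·x + 419·x^2 + 600·x^3 + 470·x^4 + 192·x^5 + 32·x^6)·Dx^4  (order 4).
h: a_k = 0, -24, 18, 16, -5, -8, 28/5, -416/105, 309/70, …
ICs: h(0) = 0, h′(0) = -24, h′′(0) = 36, h′′′(0) = 96.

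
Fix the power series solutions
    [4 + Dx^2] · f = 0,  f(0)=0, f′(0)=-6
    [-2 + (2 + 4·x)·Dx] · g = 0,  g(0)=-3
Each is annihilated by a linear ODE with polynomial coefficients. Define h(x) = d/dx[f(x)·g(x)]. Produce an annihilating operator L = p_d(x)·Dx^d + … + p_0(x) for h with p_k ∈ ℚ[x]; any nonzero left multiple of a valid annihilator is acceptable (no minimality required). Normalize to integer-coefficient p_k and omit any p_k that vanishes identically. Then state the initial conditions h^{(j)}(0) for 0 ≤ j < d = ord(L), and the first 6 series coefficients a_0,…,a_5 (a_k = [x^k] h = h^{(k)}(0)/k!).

f: a_k = 0, -6, 0, 4, 0, -4/5, …
g: a_k = -3, -3, 3/2, -3/2, 15/8, -21/8, …
Product ⇒ symmetric product L₀, ord ≤ 2.
h=h₀': d/dx-closure on L₀ ⇒ L.
L = (53 + 288·x + 544·x^2 + 512·x^3 + 256·x^4) + (-2 - 36·x - 96·x^2 - 64·x^3)·Dx + (7 + 44·x + 108·x^2 + 128·x^3 + 64·x^4)·Dx^2  (order 2).
h: a_k = 18, 36, -63, -12, -57/4, 729/10, …
ICs: h(0) = 18, h′(0) = 36.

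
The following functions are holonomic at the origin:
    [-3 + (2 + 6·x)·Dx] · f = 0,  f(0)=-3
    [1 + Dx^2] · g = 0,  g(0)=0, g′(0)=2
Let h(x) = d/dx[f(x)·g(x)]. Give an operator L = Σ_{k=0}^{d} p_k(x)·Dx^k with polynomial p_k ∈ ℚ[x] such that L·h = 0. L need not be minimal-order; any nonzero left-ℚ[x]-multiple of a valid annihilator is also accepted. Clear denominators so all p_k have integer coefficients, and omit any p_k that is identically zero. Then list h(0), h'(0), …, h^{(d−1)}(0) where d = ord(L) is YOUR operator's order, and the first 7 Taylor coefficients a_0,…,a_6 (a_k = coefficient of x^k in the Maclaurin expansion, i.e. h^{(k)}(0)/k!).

f: a_k = -3, -9/2, 27/8, -81/16, 1215/128, -5103/256, 45927/1024, …
g: a_k = 0, 2, 0, -1/3, 0, 1/60, 0, …
h₀=f·g: eliminate ⇒ L₀, order ≤ 1·2.
h₀' ⇒ L via d/dx closure of L₀.
L = (133 + 2352·x + 4104·x^2 + 1728·x^3 + 1296·x^4) + (276 + 540·x - 1296·x^2 - 1296·x^3)·Dx + (124 + 840·x + 1836·x^2 + 1728·x^3 + 1296·x^4)·Dx^2  (order 2).
h: a_k = -6, -18, 93/4, -69/2, 5699/64, -73449/320, 4655323/7680, …
ICs: h(0) = -6, h′(0) = -18.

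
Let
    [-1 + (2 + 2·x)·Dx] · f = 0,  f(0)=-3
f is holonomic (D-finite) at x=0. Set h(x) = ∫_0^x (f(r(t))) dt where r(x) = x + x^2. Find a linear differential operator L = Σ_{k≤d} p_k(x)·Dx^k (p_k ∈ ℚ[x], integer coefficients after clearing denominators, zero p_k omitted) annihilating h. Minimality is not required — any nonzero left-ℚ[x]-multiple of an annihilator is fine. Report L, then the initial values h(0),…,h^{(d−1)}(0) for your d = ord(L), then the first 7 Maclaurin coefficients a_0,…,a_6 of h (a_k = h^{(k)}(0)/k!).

L = (-1 - 2·x)·Dx + (2 + 2·x + 2·x^2)·Dx^2  (order 2).
h: a_k = 0, -3, -3/4, -3/8, 9/64, -9/640, -15/512, …
ICs: h(0) = 0, h′(0) = -3.

f: a_k = -3, -3/2, 3/8, -3/16, 15/128, -21/256, 63/1024, …
L₀ from L_f via x↦r, Dx↦r'^{-1}Dx.
h=∫₀ˣh₀: take L = L₀·Dx.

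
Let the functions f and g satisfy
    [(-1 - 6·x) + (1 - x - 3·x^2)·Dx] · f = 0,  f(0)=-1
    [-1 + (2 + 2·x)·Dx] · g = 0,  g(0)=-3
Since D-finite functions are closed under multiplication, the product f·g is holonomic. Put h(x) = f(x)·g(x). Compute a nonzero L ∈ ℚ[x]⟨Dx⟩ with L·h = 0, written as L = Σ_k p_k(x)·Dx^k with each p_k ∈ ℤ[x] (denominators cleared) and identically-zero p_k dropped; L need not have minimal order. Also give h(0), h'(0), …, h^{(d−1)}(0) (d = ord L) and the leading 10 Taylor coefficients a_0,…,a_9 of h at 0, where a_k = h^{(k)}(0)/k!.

L = (3 + 13·x + 9·x^2) + (-2 + 8·x^2 + 6·x^3)·Dx  (order 1).
h: a_k = 3, 9/2, 105/8, 429/16, 8457/128, 37527/256, 353013/1024, 1606773/2048, 59596329/32768, 273445011/65536, …
ICs: h(0) = 3.

f: a_k = -1, -1, -4, -7, -19, -40, -97, -217, -508, -1159, …
g: a_k = -3, -3/2, 3/8, -3/16, 15/128, -21/256, 63/1024, -99/2048, 1287/32768, -2145/65536, …
f·g: L₀ = L_f ⊗_s L_g, ord ≤ 1·1.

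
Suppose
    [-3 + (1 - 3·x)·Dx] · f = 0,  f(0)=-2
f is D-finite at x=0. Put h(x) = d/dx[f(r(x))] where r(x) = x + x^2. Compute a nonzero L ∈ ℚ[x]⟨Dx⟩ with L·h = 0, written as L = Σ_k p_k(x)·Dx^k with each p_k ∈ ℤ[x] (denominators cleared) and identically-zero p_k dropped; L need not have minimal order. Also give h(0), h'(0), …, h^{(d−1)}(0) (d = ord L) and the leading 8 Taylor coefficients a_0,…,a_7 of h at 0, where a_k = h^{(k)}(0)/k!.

f: a_k = -2, -6, -18, -54, -162, -486, -1458, -4374, …
h₀=f(r): pull back L_f along r ⇒ L₀.
h=h₀': d/dx-closure on L₀ ⇒ L.
L = (8 + 18·x + 18·x^2) + (-1 + x + 9·x^2 + 6·x^3)·Dx  (order 1).
h: a_k = -6, -48, -270, -1368, -6480, -29484, -130410, -565056, …
ICs: h(0) = -6.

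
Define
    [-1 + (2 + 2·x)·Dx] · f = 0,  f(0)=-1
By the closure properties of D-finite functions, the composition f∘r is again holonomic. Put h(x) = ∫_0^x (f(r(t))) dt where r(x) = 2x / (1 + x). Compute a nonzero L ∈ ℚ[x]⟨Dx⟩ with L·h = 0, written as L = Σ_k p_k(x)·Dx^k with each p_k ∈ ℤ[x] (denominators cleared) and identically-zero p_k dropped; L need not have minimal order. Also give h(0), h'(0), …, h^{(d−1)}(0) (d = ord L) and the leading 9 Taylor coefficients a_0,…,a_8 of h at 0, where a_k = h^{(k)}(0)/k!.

L = -Dx + (1 + 4·x + 3·x^2)·Dx^2  (order 2).
h: a_k = 0, -1, -1/2, 1/2, -5/8, 37/40, -25/16, 327/112, -753/128, …
ICs: h(0) = 0, h′(0) = -1.

f: a_k = -1, -1/2, 1/8, -1/16, 5/128, -7/256, 21/1024, -33/2048, 429/32768, …
Substitute x→r, Dx→(1/r')Dx; clear ⇒ L₀.
∫: right-multiply L₀ by Dx.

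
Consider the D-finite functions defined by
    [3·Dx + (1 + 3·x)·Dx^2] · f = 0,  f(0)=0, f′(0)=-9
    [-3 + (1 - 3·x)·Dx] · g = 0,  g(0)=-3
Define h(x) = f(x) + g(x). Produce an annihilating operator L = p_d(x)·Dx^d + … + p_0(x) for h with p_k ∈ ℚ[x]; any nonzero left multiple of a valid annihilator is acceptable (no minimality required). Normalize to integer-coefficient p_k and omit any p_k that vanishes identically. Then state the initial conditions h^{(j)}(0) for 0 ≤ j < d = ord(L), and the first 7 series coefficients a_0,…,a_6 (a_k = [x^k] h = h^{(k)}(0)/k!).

L = (-30 - 18·x)·Dx + (-4 - 48·x - 36·x^2)·Dx^2 + (1 + x - 9·x^2 - 9·x^3)·Dx^3  (order 3).
h: a_k = -3, -18, -27/2, -108, -729/4, -4374/5, -3645/2, …
ICs: h(0) = -3, h′(0) = -18, h′′(0) = -27.

f: a_k = 0, -9, 27/2, -27, 243/4, -729/5, 729/2, …
g: a_k = -3, -9, -27, -81, -243, -729, -2187, …
L₀ := lclm(L_f,L_g); ord L₀ ≤ 2+1.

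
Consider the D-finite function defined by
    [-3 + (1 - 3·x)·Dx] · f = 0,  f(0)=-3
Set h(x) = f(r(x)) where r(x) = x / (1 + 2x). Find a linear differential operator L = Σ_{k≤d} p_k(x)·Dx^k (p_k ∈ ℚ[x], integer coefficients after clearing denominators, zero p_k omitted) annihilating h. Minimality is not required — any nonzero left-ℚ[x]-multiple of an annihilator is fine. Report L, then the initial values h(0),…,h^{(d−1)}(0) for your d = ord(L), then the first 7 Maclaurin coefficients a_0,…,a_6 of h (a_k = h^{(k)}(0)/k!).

L = 3 + (-1 - x + 2·x^2)·Dx  (order 1).
h: a_k = -3, -9, -9, -9, -9, -9, -9, …
ICs: h(0) = -3.

f: a_k = -3, -9, -27, -81, -243, -729, -2187, …
f∘r: x↦r, Dx↦Dx/r' in L_f ⇒ L₀.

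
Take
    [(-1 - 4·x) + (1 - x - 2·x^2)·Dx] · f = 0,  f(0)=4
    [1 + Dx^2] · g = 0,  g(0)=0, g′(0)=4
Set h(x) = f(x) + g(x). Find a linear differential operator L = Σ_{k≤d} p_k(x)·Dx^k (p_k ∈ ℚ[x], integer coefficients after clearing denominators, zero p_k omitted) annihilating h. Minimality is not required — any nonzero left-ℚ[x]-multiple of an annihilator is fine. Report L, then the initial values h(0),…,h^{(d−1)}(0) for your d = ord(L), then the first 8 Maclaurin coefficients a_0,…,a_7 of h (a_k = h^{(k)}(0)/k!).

L = (31 + 146·x + 133·x^2 + 184·x^3 + 20·x^4 + 16·x^5) + (-7 - 3·x + 3·x^2 + 37·x^3 + 42·x^4 + 12·x^5 + 8·x^6)·Dx + (31 + 146·x + 133·x^2 + 184·x^3 + 20·x^4 + 16·x^5)·Dx^2 + (-7 - 3·x + 3·x^2 + 37·x^3 + 42·x^4 + 12·x^5 + 8·x^6)·Dx^3  (order 3).
h: a_k = 4, 8, 12, 58/3, 44, 2521/30, 172, 428399/1260, …
ICs: h(0) = 4, h′(0) = 8, h′′(0) = 24.

f: a_k = 4, 4, 12, 20, 44, 84, 172, 340, …
g: a_k = 0, 4, 0, -2/3, 0, 1/30, 0, -1/1260, …
L₀ := lclm(L_f,L_g); ord L₀ ≤ 1+2.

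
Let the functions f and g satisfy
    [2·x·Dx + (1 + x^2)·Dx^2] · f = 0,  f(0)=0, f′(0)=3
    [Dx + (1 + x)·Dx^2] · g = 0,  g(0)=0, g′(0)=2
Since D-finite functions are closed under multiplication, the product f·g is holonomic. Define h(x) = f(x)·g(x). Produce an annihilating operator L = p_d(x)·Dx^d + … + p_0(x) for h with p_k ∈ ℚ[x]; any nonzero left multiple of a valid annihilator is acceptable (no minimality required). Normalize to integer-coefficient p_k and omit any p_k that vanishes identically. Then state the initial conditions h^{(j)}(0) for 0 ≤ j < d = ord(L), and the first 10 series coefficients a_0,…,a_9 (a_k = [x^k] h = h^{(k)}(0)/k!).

L = (24 + 44·x + 80·x^2 + 156·x^3 + 120·x^4 + 52·x^5 + 4·x^7)·Dx + (18 + 124·x + 308·x^2 + 484·x^3 + 544·x^4 + 372·x^5 + 140·x^6 + 12·x^7 + 14·x^8)·Dx^2 + (12 + 64·x + 192·x^2 + 312·x^3 + 360·x^4 + 312·x^5 + 192·x^6 + 72·x^7 + 12·x^8 + 8·x^9)·Dx^3 + (5 + 18·x + 37·x^2 + 56·x^3 + 66·x^4 + 60·x^5 + 42·x^6 + 24·x^7 + 9·x^8 + 2·x^9 + x^10)·Dx^4  (order 4).
h: a_k = 0, 0, 6, -3, 0, -1/2, 26/15, -11/10, 0, -121/420, …
ICs: h(0) = 0, h′(0) = 0, h′′(0) = 12, h′′′(0) = -18.

f: a_k = 0, 3, 0, -1, 0, 3/5, 0, -3/7, 0, 1/3, …
g: a_k = 0, 2, -1, 2/3, -1/2, 2/5, -1/3, 2/7, -1/4, 2/9, …
L₀ := L_f ⊗_s L_g (sym. prod.), ord ≤ 4.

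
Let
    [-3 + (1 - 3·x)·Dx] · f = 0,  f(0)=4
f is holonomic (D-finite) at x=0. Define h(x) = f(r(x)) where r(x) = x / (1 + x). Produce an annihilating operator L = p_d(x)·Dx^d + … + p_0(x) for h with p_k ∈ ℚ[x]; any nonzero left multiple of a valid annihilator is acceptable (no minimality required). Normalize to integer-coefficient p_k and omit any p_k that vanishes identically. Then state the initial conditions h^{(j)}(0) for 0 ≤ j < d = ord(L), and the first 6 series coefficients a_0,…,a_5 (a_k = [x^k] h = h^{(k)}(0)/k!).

L = 3 + (-1 + x + 2·x^2)·Dx  (order 1).
h: a_k = 4, 12, 24, 48, 96, 192, …
ICs: h(0) = 4.

f: a_k = 4, 12, 36, 108, 324, 972, …
h₀=f(r): pull back L_f along r ⇒ L₀.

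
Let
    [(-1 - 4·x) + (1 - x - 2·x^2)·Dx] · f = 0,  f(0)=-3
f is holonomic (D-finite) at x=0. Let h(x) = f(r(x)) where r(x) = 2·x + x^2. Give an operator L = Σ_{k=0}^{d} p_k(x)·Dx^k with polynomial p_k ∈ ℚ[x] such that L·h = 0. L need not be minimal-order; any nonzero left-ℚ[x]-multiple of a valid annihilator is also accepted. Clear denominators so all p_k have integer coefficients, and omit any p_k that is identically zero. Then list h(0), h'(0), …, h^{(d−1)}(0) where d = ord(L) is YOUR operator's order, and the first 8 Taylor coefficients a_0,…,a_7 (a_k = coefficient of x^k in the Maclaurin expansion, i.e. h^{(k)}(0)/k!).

L = (2 + 16·x + 8·x^2) + (-1 + 3·x + 6·x^2 + 2·x^3)·Dx  (order 1).
h: a_k = -3, -6, -39, -156, -717, -3162, -14103, -62712, …
ICs: h(0) = -3.

f: a_k = -3, -3, -9, -15, -33, -63, -129, -255, …
Substitute x→r, Dx→(1/r')Dx; clear ⇒ L₀.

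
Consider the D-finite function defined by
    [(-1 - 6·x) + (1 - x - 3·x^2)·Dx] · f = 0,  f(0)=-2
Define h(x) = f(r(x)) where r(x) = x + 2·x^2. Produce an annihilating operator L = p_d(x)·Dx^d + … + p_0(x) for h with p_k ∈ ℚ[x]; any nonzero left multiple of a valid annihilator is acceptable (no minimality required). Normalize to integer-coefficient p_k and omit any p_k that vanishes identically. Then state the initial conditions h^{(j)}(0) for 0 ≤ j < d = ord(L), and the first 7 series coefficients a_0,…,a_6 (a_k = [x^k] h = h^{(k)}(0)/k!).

f: a_k = -2, -2, -8, -14, -38, -80, -194, …
Substitute x→r, Dx→(1/r')Dx; clear ⇒ L₀.
L = (1 + 10·x + 36·x^2 + 48·x^3) + (-1 + x + 5·x^2 + 12·x^3 + 12·x^4)·Dx  (order 1).
h: a_k = -2, -2, -12, -46, -154, -552, -2018, …
ICs: h(0) = -2.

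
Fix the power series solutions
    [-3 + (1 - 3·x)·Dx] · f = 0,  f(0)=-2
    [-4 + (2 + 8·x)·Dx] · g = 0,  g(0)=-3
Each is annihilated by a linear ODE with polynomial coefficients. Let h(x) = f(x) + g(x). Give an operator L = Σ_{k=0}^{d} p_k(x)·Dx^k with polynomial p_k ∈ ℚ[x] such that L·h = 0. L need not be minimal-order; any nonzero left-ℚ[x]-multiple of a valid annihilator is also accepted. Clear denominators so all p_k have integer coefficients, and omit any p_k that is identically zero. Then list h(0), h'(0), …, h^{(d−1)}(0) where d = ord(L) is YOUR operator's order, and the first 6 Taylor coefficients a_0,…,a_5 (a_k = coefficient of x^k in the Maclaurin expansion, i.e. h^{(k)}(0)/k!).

L = (-48 - 108·x) + (22 + 120·x + 324·x^2)·Dx + (-1 - 19·x - 6·x^2 + 216·x^3)·Dx^2  (order 2).
h: a_k = -5, -12, -12, -66, -132, -570, …
ICs: h(0) = -5, h′(0) = -12.

f: a_k = -2, -6, -18, -54, -162, -486, …
g: a_k = -3, -6, 6, -12, 30, -84, …
Sum ⇒ L₀ = lclm(L_f,L_g) in ℚ(x)⟨Dx⟩.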